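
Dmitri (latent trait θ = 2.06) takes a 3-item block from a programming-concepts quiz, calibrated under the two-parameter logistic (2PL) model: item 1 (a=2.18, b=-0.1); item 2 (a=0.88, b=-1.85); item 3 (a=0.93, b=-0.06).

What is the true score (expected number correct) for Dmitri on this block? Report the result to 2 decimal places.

P(θ) = 1 / (1 + exp(−a(θ − b)))
P_1 = 1/(1+e^{-4.7088}) = 0.9911
P_2 = 1/(1+e^{-3.4408}) = 0.9690
P_3 = 1/(1+e^{-1.9716}) = 0.8778
E[score] = 0.9911 + 0.9690 + 0.8778 = 2.8378

2.84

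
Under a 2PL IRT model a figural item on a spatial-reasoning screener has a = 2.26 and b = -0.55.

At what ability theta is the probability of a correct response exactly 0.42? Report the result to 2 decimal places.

-0.69

P(theta) = 1 / (1 + exp(−a(theta − b)))
logit = ln(0.4200/0.5800) = -0.3228
theta = b + logit/(a) = -0.55 + (-0.3228)/2.2600 = -0.6928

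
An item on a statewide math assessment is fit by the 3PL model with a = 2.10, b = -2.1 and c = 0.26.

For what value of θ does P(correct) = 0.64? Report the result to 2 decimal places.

-2.07

P(θ) = c + (1 − c) · 1 / (1 + exp(−a(θ − b)))
Remove guessing floor: (0.64 − 0.26)/(1 − 0.26) = 0.5135
logit = ln(0.5135/0.4865) = 0.0541
θ = b + logit/(a) = -2.1 + 0.0541/2.1000 = -2.0743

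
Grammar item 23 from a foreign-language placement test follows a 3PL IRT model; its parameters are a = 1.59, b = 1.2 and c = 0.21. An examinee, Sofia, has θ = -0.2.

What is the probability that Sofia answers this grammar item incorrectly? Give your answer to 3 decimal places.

P(θ) = c + (1 − c) · 1 / (1 + exp(−a(θ − b)))
Exponent: 1.59 × (-0.2 − 1.2) = -2.2260
1/(1 + e^{2.2260}) = 0.0974
P = 0.21 + 0.79 × 0.0974 = 0.2870
P(incorrect) = 1 − 0.2870 = 0.7130

0.713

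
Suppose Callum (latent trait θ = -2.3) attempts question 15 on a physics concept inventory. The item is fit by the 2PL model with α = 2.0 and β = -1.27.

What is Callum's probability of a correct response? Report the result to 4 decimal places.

P(θ) = 1 / (1 + exp(−α(θ − β)))
Exponent: 2.0 × (-2.3 − (-1.27)) = -2.0600
1/(1 + e^{2.0600}) = 0.1130

0.1130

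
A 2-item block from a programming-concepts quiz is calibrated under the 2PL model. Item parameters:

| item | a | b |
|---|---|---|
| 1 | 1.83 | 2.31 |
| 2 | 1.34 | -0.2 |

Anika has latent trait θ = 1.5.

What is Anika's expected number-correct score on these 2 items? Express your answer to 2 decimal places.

1.09

P(θ) = 1 / (1 + exp(−a(θ − b)))
P_1 = 1/(1+e^{1.4823}) = 0.1851
P_2 = 1/(1+e^{-2.2780}) = 0.9070
E[score] = 0.1851 + 0.9070 = 1.0921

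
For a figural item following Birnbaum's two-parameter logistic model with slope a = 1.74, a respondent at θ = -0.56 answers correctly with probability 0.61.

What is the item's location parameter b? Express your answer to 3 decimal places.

P(θ) = 1 / (1 + exp(−a(θ − b)))
logit(0.61) = ln(0.61/0.39) = 0.4473
b = θ − logit/(a) = -0.56 − 0.4473/1.7400 = -0.8171

-0.817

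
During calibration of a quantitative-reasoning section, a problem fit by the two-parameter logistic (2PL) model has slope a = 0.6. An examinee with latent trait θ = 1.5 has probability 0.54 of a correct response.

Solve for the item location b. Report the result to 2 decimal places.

1.23

P(θ) = 1 / (1 + exp(−a(θ − b)))
logit(0.54) = ln(0.54/0.46) = 0.1603
b = θ − logit/(a) = 1.5 − 0.1603/0.6000 = 1.2328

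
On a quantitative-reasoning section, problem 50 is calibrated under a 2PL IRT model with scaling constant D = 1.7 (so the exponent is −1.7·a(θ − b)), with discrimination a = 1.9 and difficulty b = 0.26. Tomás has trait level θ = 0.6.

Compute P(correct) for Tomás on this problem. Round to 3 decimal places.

0.750

P(θ) = 1 / (1 + exp(−D·a(θ − b)))
Exponent: 1.7 × 1.9 × (0.6 − 0.26) = 1.0982
1/(1 + e^{-1.0982}) = 0.7499
P = 0.7499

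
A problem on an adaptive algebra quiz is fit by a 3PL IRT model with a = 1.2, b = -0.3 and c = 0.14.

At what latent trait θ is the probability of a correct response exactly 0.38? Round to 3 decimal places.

-1.091

P(θ) = c + (1 − c) · 1 / (1 + exp(−a(θ − b)))
Remove guessing floor: (0.38 − 0.14)/(1 − 0.14) = 0.2791
logit = ln(0.2791/0.7209) = -0.9491
θ = b + logit/(a) = -0.3 + (-0.9491)/1.2000 = -1.0909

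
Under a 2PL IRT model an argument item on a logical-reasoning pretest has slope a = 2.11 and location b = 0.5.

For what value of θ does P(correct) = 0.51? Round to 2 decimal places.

P(θ) = 1 / (1 + exp(−a(θ − b)))
logit = ln(0.5100/0.4900) = 0.0400
θ = b + logit/(a) = 0.5 + 0.0400/2.1100 = 0.5190

0.52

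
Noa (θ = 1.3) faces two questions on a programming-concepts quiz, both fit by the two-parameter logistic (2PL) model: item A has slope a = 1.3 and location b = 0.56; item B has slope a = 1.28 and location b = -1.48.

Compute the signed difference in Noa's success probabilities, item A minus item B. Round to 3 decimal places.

P(θ) = 1 / (1 + exp(−a(θ − b)))
P_A = 0.7235
P_B = 0.9723
P_A − P_B = -0.2488

-0.249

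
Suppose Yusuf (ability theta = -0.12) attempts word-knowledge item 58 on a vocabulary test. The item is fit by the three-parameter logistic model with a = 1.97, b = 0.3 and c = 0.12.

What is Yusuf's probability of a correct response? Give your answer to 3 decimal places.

0.388

P(theta) = c + (1 − c) · 1 / (1 + exp(−a(theta − b)))
Exponent: 1.97 × (-0.12 − 0.3) = -0.8274
1/(1 + e^{0.8274}) = 0.3042
P = 0.12 + 0.88 × 0.3042 = 0.3877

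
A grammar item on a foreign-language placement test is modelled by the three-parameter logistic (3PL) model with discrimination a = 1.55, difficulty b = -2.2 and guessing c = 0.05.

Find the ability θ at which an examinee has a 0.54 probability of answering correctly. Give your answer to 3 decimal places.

P(θ) = c + (1 − c) · 1 / (1 + exp(−a(θ − b)))
Remove guessing floor: (0.54 − 0.05)/(1 − 0.05) = 0.5158
logit = ln(0.5158/0.4842) = 0.0632
θ = b + logit/(a) = -2.2 + 0.0632/1.5500 = -2.1592

-2.159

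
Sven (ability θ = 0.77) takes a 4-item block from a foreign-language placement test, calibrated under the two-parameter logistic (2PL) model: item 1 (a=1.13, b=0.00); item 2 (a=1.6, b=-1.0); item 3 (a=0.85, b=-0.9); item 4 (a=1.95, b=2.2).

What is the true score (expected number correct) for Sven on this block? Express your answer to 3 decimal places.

P(θ) = 1 / (1 + exp(−a(θ − b)))
P_1 = 1/(1+e^{-0.8701}) = 0.7048
P_2 = 1/(1+e^{-2.8320}) = 0.9444
P_3 = 1/(1+e^{-1.4195}) = 0.8053
P_4 = 1/(1+e^{2.7885}) = 0.0579
E[score] = 0.7048 + 0.9444 + 0.8053 + 0.0579 = 2.5124

2.512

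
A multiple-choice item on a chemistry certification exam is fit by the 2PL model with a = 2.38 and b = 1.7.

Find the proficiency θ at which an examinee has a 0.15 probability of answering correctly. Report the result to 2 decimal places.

P(θ) = 1 / (1 + exp(−a(θ − b)))
logit = ln(0.1500/0.8500) = -1.7346
θ = b + logit/(a) = 1.7 + (-1.7346)/2.3800 = 0.9712

0.97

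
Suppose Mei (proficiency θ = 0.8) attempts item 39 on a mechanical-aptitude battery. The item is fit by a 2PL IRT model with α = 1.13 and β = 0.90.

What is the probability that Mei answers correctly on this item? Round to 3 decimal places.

P(θ) = 1 / (1 + exp(−α(θ − β)))
Exponent: 1.13 × (0.8 − 0.90) = -0.1130
1/(1 + e^{0.1130}) = 0.4718

0.472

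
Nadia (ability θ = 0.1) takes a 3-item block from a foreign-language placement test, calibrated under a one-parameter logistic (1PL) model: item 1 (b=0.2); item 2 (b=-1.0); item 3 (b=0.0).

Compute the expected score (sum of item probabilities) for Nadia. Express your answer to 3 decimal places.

P(θ) = 1 / (1 + exp(−(θ − b)))
P_1 = 1/(1+e^{0.1000}) = 0.4750
P_2 = 1/(1+e^{-1.1000}) = 0.7503
P_3 = 1/(1+e^{-0.1000}) = 0.5250
E[score] = 0.4750 + 0.7503 + 0.5250 = 1.7503

1.750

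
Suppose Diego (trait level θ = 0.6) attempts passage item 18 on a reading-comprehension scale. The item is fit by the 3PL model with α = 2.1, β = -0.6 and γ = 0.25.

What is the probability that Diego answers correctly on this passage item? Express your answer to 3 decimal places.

0.944

P(θ) = γ + (1 − γ) · 1 / (1 + exp(−α(θ − β)))
Exponent: 2.1 × (0.6 − (-0.6)) = 2.5200
1/(1 + e^{-2.5200}) = 0.9255
P = 0.25 + 0.75 × 0.9255 = 0.9441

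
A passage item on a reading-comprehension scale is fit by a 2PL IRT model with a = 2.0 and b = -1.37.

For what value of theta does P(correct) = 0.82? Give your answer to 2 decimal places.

P(theta) = 1 / (1 + exp(−a(theta − b)))
logit = ln(0.8200/0.1800) = 1.5163
theta = b + logit/(a) = -1.37 + 1.5163/2.0000 = -0.6118

-0.61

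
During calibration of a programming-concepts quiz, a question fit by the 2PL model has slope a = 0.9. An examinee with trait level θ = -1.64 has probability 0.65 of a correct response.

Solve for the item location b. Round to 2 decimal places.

-2.33

P(θ) = 1 / (1 + exp(−a(θ − b)))
logit(0.65) = ln(0.65/0.35) = 0.6190
b = θ − logit/(a) = -1.64 − 0.6190/0.9000 = -2.3278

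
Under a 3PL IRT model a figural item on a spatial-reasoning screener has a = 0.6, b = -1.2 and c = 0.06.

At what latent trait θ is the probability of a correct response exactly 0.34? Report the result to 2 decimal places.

-2.63

P(θ) = c + (1 − c) · 1 / (1 + exp(−a(θ − b)))
Remove guessing floor: (0.34 − 0.06)/(1 − 0.06) = 0.2979
logit = ln(0.2979/0.7021) = -0.8575
θ = b + logit/(a) = -1.2 + (-0.8575)/0.6000 = -2.6291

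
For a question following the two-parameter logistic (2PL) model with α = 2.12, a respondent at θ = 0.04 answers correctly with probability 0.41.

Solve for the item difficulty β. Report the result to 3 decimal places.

0.212

P(θ) = 1 / (1 + exp(−α(θ − β)))
logit(0.41) = ln(0.41/0.59) = -0.3640
β = θ − logit/(α) = 0.04 − (-0.3640)/2.1200 = 0.2117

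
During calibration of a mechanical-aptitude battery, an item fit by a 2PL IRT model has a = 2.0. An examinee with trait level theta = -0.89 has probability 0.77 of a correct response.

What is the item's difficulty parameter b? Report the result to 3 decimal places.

P(theta) = 1 / (1 + exp(−a(theta − b)))
logit(0.77) = ln(0.77/0.23) = 1.2083
b = theta − logit/(a) = -0.89 − 1.2083/2.0000 = -1.4942

-1.494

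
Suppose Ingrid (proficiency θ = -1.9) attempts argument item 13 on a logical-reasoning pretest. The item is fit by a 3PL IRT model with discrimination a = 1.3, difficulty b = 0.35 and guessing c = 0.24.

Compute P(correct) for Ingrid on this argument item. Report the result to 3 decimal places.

0.279

P(θ) = c + (1 − c) · 1 / (1 + exp(−a(θ − b)))
Exponent: 1.3 × (-1.9 − 0.35) = -2.9250
1/(1 + e^{2.9250}) = 0.0509
P = 0.24 + 0.76 × 0.0509 = 0.2787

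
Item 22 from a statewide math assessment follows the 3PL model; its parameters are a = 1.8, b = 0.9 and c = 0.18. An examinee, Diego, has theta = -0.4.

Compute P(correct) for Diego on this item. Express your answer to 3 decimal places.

P(theta) = c + (1 − c) · 1 / (1 + exp(−a(theta − b)))
Exponent: 1.8 × (-0.4 − 0.9) = -2.3400
1/(1 + e^{2.3400}) = 0.0879
P = 0.18 + 0.82 × 0.0879 = 0.2520

0.252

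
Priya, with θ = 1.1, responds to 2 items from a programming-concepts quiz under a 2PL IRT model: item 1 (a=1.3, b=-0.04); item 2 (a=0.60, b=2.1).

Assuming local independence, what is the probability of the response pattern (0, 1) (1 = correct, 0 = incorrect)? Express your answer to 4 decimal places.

0.0656

P(θ) = 1 / (1 + exp(−a(θ − b)))
P_1 = 1/(1+e^{-1.4820}) = 0.8149
P_2 = 1/(1+e^{0.6000}) = 0.3543
L = (1−P_1) × P_2 = 0.1851 × 0.3543 = 0.06560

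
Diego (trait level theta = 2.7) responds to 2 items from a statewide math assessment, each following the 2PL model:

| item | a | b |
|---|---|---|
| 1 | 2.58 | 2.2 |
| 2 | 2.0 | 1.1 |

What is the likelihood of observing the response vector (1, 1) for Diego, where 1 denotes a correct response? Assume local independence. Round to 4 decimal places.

0.7534

P(theta) = 1 / (1 + exp(−a(theta − b)))
P_1 = 1/(1+e^{-1.2900}) = 0.7841
P_2 = 1/(1+e^{-3.2000}) = 0.9608
L = P_1 × P_2 = 0.7841 × 0.9608 = 0.75344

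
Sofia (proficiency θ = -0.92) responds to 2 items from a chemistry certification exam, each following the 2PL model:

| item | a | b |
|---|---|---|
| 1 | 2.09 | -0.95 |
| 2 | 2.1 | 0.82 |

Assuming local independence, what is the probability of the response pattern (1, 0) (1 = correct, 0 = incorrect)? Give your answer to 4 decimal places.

P(θ) = 1 / (1 + exp(−a(θ − b)))
P_1 = 1/(1+e^{-0.0627}) = 0.5157
P_2 = 1/(1+e^{3.6540}) = 0.0252
L = P_1 × (1−P_2) = 0.5157 × 0.9748 = 0.50266

0.5027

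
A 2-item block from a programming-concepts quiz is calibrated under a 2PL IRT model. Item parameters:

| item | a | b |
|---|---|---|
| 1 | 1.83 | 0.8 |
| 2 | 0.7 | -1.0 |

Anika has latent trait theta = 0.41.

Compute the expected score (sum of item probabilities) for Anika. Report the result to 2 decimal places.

P(theta) = 1 / (1 + exp(−a(theta − b)))
P_1 = 1/(1+e^{0.7137}) = 0.3288
P_2 = 1/(1+e^{-0.9870}) = 0.7285
E[score] = 0.3288 + 0.7285 = 1.0573

1.06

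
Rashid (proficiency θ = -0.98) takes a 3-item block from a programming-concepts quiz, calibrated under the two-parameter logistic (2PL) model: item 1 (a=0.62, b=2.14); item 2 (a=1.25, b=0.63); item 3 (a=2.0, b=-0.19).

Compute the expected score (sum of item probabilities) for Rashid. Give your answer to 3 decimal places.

P(θ) = 1 / (1 + exp(−a(θ − b)))
P_1 = 1/(1+e^{1.9344}) = 0.1263
P_2 = 1/(1+e^{2.0125}) = 0.1179
P_3 = 1/(1+e^{1.5800}) = 0.1708
E[score] = 0.1263 + 0.1179 + 0.1708 = 0.4150

0.415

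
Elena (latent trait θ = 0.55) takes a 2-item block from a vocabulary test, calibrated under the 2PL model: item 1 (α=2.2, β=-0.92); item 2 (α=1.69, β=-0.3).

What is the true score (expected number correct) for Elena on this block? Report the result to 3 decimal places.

P(θ) = 1 / (1 + exp(−α(θ − β)))
P_1 = 1/(1+e^{-3.2340}) = 0.9621
P_2 = 1/(1+e^{-1.4365}) = 0.8079
E[score] = 0.9621 + 0.8079 = 1.7700

1.770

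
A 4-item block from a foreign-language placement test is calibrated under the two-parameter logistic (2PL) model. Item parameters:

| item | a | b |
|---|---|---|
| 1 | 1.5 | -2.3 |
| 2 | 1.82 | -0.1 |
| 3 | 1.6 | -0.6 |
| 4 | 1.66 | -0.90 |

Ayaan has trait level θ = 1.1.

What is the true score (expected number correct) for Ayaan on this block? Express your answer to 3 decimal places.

P(θ) = 1 / (1 + exp(−a(θ − b)))
P_1 = 1/(1+e^{-5.1000}) = 0.9939
P_2 = 1/(1+e^{-2.1840}) = 0.8988
P_3 = 1/(1+e^{-2.7200}) = 0.9382
P_4 = 1/(1+e^{-3.3200}) = 0.9651
E[score] = 0.9939 + 0.8988 + 0.9382 + 0.9651 = 3.7960

3.796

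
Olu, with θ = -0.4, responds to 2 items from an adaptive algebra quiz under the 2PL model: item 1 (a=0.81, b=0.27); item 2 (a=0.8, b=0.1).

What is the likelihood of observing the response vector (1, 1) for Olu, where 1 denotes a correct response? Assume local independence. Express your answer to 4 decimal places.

P(θ) = 1 / (1 + exp(−a(θ − b)))
P_1 = 1/(1+e^{0.5427}) = 0.3676
P_2 = 1/(1+e^{0.4000}) = 0.4013
L = P_1 × P_2 = 0.3676 × 0.4013 = 0.14751

0.1475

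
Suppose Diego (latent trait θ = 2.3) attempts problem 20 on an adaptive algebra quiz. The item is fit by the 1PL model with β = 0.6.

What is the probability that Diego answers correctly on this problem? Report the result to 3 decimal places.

P(θ) = 1 / (1 + exp(−(θ − β)))
Exponent: (2.3 − 0.6) = 1.7000
1/(1 + e^{-1.7000}) = 0.8455
P = 0.8455

0.846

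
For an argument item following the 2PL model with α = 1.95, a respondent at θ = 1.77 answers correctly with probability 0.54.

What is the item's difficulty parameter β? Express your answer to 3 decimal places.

1.688

P(θ) = 1 / (1 + exp(−α(θ − β)))
logit(0.54) = ln(0.54/0.46) = 0.1603
β = θ − logit/(α) = 1.77 − 0.1603/1.9500 = 1.6878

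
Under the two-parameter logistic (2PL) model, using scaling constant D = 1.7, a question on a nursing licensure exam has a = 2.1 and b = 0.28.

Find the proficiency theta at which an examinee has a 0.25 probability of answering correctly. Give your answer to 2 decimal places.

P(theta) = 1 / (1 + exp(−D·a(theta − b)))
logit = ln(0.2500/0.7500) = -1.0986
theta = b + logit/(1.7·a) = 0.28 + (-1.0986)/3.5700 = -0.0277

-0.03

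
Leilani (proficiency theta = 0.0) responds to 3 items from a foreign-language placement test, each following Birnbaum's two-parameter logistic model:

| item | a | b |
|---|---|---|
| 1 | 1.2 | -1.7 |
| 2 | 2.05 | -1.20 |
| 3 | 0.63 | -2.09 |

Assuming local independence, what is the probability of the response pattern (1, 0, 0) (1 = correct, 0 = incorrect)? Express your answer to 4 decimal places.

0.0147

P(theta) = 1 / (1 + exp(−a(theta − b)))
P_1 = 1/(1+e^{-2.0400}) = 0.8849
P_2 = 1/(1+e^{-2.4600}) = 0.9213
P_3 = 1/(1+e^{-1.3167}) = 0.7886
L = P_1 × (1−P_2) × (1−P_3) = 0.8849 × 0.0787 × 0.2114 = 0.01472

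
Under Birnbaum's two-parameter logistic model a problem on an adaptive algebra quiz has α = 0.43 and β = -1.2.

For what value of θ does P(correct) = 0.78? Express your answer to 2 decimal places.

1.74

P(θ) = 1 / (1 + exp(−α(θ − β)))
logit = ln(0.7800/0.2200) = 1.2657
θ = β + logit/(α) = -1.2 + 1.2657/0.4300 = 1.7434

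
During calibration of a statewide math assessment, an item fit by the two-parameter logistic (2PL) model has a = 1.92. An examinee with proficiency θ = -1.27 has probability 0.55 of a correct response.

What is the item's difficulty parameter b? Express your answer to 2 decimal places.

P(θ) = 1 / (1 + exp(−a(θ − b)))
logit(0.55) = ln(0.55/0.45) = 0.2007
b = θ − logit/(a) = -1.27 − 0.2007/1.9200 = -1.3745

-1.37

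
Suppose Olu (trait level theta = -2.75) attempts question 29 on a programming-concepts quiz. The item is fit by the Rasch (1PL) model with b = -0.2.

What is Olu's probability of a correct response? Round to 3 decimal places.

0.072

P(theta) = 1 / (1 + exp(−(theta − b)))
Exponent: (-2.75 − (-0.2)) = -2.5500
1/(1 + e^{2.5500}) = 0.0724
P = 0.0724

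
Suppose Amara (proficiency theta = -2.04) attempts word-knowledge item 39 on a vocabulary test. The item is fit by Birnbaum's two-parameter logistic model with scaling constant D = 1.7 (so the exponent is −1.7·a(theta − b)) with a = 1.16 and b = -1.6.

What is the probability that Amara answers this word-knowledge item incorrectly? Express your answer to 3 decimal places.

P(theta) = 1 / (1 + exp(−D·a(theta − b)))
Exponent: 1.7 × 1.16 × (-2.04 − (-1.6)) = -0.8677
1/(1 + e^{0.8677}) = 0.2957
P = 0.2957
P(incorrect) = 1 − 0.2957 = 0.7043

0.704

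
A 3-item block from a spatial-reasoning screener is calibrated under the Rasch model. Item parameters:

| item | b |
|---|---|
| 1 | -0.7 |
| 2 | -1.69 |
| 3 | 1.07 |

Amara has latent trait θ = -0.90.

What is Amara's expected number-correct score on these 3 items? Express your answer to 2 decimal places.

P(θ) = 1 / (1 + exp(−(θ − b)))
P_1 = 1/(1+e^{0.2000}) = 0.4502
P_2 = 1/(1+e^{-0.7900}) = 0.6878
P_3 = 1/(1+e^{1.9700}) = 0.1224
E[score] = 0.4502 + 0.6878 + 0.1224 = 1.2604

1.26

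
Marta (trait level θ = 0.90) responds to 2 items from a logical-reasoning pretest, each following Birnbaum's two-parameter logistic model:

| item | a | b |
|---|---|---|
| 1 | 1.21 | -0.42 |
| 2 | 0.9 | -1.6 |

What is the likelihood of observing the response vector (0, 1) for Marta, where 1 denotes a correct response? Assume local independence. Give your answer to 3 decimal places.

P(θ) = 1 / (1 + exp(−a(θ − b)))
P_1 = 1/(1+e^{-1.5972}) = 0.8316
P_2 = 1/(1+e^{-2.2500}) = 0.9047
L = (1−P_1) × P_2 = 0.1684 × 0.9047 = 0.15232

0.152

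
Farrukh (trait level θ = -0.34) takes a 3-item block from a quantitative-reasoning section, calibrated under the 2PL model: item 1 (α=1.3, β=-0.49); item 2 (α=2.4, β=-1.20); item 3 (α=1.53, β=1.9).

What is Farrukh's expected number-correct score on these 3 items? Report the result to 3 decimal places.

P(θ) = 1 / (1 + exp(−α(θ − β)))
P_1 = 1/(1+e^{-0.1950}) = 0.5486
P_2 = 1/(1+e^{-2.0640}) = 0.8874
P_3 = 1/(1+e^{3.4272}) = 0.0315
E[score] = 0.5486 + 0.8874 + 0.0315 = 1.4674

1.467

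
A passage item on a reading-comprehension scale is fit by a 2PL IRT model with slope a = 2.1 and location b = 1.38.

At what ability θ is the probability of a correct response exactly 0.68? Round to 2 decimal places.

1.74

P(θ) = 1 / (1 + exp(−a(θ − b)))
logit = ln(0.6800/0.3200) = 0.7538
θ = b + logit/(a) = 1.38 + 0.7538/2.1000 = 1.7389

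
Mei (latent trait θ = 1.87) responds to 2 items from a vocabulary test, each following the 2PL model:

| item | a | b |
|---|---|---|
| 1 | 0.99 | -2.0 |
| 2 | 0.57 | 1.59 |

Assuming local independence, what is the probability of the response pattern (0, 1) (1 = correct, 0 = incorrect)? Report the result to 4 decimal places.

P(θ) = 1 / (1 + exp(−a(θ − b)))
P_1 = 1/(1+e^{-3.8313}) = 0.9788
P_2 = 1/(1+e^{-0.1596}) = 0.5398
L = (1−P_1) × P_2 = 0.0212 × 0.5398 = 0.01146

0.0115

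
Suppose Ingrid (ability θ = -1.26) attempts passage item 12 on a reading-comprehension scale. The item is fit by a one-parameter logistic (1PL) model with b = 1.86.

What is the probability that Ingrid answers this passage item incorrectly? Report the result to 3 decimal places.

P(θ) = 1 / (1 + exp(−(θ − b)))
Exponent: (-1.26 − 1.86) = -3.1200
1/(1 + e^{3.1200}) = 0.0423
P = 0.0423
P(incorrect) = 1 − 0.0423 = 0.9577

0.958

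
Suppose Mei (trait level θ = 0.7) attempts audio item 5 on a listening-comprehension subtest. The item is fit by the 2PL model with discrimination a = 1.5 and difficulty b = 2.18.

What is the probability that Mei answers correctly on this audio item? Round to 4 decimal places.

0.0980

P(θ) = 1 / (1 + exp(−a(θ − b)))
Exponent: 1.5 × (0.7 − 2.18) = -2.2200
1/(1 + e^{2.2200}) = 0.0980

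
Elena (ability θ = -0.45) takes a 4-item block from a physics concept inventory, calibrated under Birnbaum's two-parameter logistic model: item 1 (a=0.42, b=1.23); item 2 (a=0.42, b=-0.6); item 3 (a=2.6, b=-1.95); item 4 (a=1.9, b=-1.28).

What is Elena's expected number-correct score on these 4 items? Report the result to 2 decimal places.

P(θ) = 1 / (1 + exp(−a(θ − b)))
P_1 = 1/(1+e^{0.7056}) = 0.3306
P_2 = 1/(1+e^{-0.0630}) = 0.5157
P_3 = 1/(1+e^{-3.9000}) = 0.9802
P_4 = 1/(1+e^{-1.5770}) = 0.8288
E[score] = 0.3306 + 0.5157 + 0.9802 + 0.8288 = 2.6553

2.66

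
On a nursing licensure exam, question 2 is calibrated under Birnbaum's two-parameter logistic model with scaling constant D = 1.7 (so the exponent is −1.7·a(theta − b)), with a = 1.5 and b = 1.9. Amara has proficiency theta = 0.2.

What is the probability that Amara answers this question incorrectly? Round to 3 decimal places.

P(theta) = 1 / (1 + exp(−D·a(theta − b)))
Exponent: 1.7 × 1.5 × (0.2 − 1.9) = -4.3350
1/(1 + e^{4.3350}) = 0.0129
P = 0.0129
P(incorrect) = 1 − 0.0129 = 0.9871

0.987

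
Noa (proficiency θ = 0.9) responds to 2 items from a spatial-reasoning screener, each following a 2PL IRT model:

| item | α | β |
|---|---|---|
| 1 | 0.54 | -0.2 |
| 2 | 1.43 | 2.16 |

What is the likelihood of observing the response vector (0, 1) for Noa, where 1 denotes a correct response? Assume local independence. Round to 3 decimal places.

0.050

P(θ) = 1 / (1 + exp(−α(θ − β)))
P_1 = 1/(1+e^{-0.5940}) = 0.6443
P_2 = 1/(1+e^{1.8018}) = 0.1416
L = (1−P_1) × P_2 = 0.3557 × 0.1416 = 0.05038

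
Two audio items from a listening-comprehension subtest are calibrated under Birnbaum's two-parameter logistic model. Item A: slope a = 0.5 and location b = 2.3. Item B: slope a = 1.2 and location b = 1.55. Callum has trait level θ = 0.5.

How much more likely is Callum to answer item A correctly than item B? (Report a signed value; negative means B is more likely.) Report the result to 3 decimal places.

0.068

P(θ) = 1 / (1 + exp(−a(θ − b)))
P_A = 0.2891
P_B = 0.2210
P_A − P_B = 0.0681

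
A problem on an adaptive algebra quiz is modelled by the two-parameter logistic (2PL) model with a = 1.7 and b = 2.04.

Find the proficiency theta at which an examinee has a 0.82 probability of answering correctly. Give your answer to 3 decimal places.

P(theta) = 1 / (1 + exp(−a(theta − b)))
logit = ln(0.8200/0.1800) = 1.5163
theta = b + logit/(a) = 2.04 + 1.5163/1.7000 = 2.9320

2.932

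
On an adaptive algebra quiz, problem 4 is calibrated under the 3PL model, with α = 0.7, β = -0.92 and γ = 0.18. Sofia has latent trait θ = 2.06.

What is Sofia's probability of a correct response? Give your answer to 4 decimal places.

P(θ) = γ + (1 − γ) · 1 / (1 + exp(−α(θ − β)))
Exponent: 0.7 × (2.06 − (-0.92)) = 2.0860
1/(1 + e^{-2.0860}) = 0.8895
P = 0.18 + 0.82 × 0.8895 = 0.9094

0.9094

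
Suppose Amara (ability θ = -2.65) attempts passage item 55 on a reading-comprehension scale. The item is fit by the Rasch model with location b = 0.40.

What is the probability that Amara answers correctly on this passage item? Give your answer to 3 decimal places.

P(θ) = 1 / (1 + exp(−(θ − b)))
Exponent: (-2.65 − 0.40) = -3.0500
1/(1 + e^{3.0500}) = 0.0452
P = 0.0452

0.045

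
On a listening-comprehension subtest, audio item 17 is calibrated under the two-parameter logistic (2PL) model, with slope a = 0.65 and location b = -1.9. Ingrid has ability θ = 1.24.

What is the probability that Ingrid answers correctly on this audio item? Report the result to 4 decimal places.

P(θ) = 1 / (1 + exp(−a(θ − b)))
Exponent: 0.65 × (1.24 − (-1.9)) = 2.0410
1/(1 + e^{-2.0410}) = 0.8850

0.8850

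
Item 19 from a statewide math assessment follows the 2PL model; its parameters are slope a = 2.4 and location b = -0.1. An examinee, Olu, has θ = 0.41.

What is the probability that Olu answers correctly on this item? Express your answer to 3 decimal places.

P(θ) = 1 / (1 + exp(−a(θ − b)))
Exponent: 2.4 × (0.41 − (-0.1)) = 1.2240
1/(1 + e^{-1.2240}) = 0.7728

0.773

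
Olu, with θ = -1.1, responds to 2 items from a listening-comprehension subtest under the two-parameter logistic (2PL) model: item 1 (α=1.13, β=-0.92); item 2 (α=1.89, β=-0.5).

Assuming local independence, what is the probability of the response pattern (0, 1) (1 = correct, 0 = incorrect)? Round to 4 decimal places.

P(θ) = 1 / (1 + exp(−α(θ − β)))
P_1 = 1/(1+e^{0.2034}) = 0.4493
P_2 = 1/(1+e^{1.1340}) = 0.2434
L = (1−P_1) × P_2 = 0.5507 × 0.2434 = 0.13405

0.1340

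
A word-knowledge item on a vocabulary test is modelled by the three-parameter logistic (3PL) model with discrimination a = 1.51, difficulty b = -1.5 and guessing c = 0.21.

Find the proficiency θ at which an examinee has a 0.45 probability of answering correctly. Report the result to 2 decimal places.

-2.05

P(θ) = c + (1 − c) · 1 / (1 + exp(−a(θ − b)))
Remove guessing floor: (0.45 − 0.21)/(1 − 0.21) = 0.3038
logit = ln(0.3038/0.6962) = -0.8293
θ = b + logit/(a) = -1.5 + (-0.8293)/1.5100 = -2.0492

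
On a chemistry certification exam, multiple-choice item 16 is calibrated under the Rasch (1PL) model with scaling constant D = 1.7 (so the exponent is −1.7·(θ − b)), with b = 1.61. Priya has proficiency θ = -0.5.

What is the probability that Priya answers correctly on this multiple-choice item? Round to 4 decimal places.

P(θ) = 1 / (1 + exp(−D·(θ − b)))
Exponent: 1.7 × (-0.5 − 1.61) = -3.5870
1/(1 + e^{3.5870}) = 0.0269
P = 0.0269

0.0269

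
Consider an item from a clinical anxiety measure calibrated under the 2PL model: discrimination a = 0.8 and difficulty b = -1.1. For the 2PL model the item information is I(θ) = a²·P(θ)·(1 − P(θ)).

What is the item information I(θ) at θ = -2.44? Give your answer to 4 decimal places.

0.1216

P = 1/(1+e^{1.0720}) = 0.2550
P(1−P) = 0.2550 × 0.7450 = 0.1900
I = a² × P(1−P) = 0.8² × 0.1900 = 0.12159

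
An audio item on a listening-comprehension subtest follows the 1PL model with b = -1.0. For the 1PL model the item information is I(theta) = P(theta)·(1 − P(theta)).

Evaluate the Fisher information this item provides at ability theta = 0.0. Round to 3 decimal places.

0.197

P = 1/(1+e^{-1.0000}) = 0.7311
P(1−P) = 0.7311 × 0.2689 = 0.1966
I = P(1−P) = 0.19661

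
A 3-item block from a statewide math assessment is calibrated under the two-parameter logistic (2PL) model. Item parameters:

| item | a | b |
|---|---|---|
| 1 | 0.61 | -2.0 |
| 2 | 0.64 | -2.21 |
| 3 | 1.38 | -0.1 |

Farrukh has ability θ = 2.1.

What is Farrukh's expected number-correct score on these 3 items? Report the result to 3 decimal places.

2.819

P(θ) = 1 / (1 + exp(−a(θ − b)))
P_1 = 1/(1+e^{-2.5010}) = 0.9242
P_2 = 1/(1+e^{-2.7584}) = 0.9404
P_3 = 1/(1+e^{-3.0360}) = 0.9542
E[score] = 0.9242 + 0.9404 + 0.9542 = 2.8188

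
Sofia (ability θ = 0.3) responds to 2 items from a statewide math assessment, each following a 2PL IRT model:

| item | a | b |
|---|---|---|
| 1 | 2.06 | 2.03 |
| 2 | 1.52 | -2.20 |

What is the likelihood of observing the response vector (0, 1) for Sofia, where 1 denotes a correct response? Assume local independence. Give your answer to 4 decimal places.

P(θ) = 1 / (1 + exp(−a(θ − b)))
P_1 = 1/(1+e^{3.5638}) = 0.0276
P_2 = 1/(1+e^{-3.8000}) = 0.9781
L = (1−P_1) × P_2 = 0.9724 × 0.9781 = 0.95117

0.9512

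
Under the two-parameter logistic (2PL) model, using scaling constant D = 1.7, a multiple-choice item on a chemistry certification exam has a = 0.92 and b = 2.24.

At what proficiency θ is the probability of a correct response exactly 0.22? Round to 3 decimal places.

P(θ) = 1 / (1 + exp(−D·a(θ − b)))
logit = ln(0.2200/0.7800) = -1.2657
θ = b + logit/(1.7·a) = 2.24 + (-1.2657)/1.5640 = 1.4308

1.431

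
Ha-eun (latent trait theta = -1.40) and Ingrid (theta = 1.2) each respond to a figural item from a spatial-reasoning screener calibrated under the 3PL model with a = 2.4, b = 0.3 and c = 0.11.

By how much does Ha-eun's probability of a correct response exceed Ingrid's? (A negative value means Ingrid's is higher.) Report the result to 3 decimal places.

-0.783

P(theta) = c + (1 − c) · 1 / (1 + exp(−a(theta − b)))
P(Ha-eun) = 0.1248  [exponent -4.0800]
P(Ingrid) = 0.9080  [exponent 2.1600]
Difference = 0.1248 − 0.9080 = -0.7832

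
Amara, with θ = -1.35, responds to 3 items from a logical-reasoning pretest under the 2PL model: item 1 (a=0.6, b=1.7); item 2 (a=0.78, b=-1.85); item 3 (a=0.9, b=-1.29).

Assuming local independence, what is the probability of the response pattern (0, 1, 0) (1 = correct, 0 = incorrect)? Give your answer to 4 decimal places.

0.2639

P(θ) = 1 / (1 + exp(−a(θ − b)))
P_1 = 1/(1+e^{1.8300}) = 0.1382
P_2 = 1/(1+e^{-0.3900}) = 0.5963
P_3 = 1/(1+e^{0.0540}) = 0.4865
L = (1−P_1) × P_2 × (1−P_3) = 0.8618 × 0.5963 × 0.5135 = 0.26386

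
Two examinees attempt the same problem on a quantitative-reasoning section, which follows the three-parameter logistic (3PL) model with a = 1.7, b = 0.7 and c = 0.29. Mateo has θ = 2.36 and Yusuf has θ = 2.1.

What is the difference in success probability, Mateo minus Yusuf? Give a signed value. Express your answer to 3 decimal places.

P(θ) = c + (1 − c) · 1 / (1 + exp(−a(θ − b)))
P(Mateo) = 0.9601  [exponent 2.8220]
P(Yusuf) = 0.9399  [exponent 2.3800]
Difference = 0.9601 − 0.9399 = 0.0203

0.020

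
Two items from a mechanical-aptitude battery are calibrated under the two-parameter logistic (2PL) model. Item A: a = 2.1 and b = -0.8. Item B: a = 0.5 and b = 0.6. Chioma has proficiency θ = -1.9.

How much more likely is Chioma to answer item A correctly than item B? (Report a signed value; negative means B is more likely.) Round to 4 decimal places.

-0.1324

P(θ) = 1 / (1 + exp(−a(θ − b)))
P_A = 0.0903
P_B = 0.2227
P_A − P_B = -0.1324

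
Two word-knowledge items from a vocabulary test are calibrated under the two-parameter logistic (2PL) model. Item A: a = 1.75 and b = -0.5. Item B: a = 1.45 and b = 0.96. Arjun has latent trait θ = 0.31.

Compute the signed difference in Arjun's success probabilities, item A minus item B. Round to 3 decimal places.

P(θ) = 1 / (1 + exp(−a(θ − b)))
P_A = 0.8049
P_B = 0.2804
P_A − P_B = 0.5246

0.525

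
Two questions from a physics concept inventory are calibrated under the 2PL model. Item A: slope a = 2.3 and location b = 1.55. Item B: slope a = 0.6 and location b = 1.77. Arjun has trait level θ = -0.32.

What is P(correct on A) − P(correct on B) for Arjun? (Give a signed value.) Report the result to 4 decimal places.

P(θ) = 1 / (1 + exp(−a(θ − b)))
P_A = 0.0134
P_B = 0.2220
P_A − P_B = -0.2086

-0.2086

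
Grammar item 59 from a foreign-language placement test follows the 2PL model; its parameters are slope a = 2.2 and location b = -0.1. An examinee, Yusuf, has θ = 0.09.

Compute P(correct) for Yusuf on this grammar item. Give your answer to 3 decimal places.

P(θ) = 1 / (1 + exp(−a(θ − b)))
Exponent: 2.2 × (0.09 − (-0.1)) = 0.4180
1/(1 + e^{-0.4180}) = 0.6030

0.603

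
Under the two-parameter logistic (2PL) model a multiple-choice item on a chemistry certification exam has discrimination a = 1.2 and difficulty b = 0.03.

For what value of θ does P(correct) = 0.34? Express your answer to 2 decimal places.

P(θ) = 1 / (1 + exp(−a(θ − b)))
logit = ln(0.3400/0.6600) = -0.6633
θ = b + logit/(a) = 0.03 + (-0.6633)/1.2000 = -0.5227

-0.52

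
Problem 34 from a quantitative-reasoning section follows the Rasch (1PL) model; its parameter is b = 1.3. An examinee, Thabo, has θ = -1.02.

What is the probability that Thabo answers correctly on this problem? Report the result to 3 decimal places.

P(θ) = 1 / (1 + exp(−(θ − b)))
Exponent: (-1.02 − 1.3) = -2.3200
1/(1 + e^{2.3200}) = 0.0895
P = 0.0895

0.089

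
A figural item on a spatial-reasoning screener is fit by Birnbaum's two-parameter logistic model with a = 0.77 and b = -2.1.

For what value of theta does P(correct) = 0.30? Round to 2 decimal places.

P(theta) = 1 / (1 + exp(−a(theta − b)))
logit = ln(0.3000/0.7000) = -0.8473
theta = b + logit/(a) = -2.1 + (-0.8473)/0.7700 = -3.2004

-3.20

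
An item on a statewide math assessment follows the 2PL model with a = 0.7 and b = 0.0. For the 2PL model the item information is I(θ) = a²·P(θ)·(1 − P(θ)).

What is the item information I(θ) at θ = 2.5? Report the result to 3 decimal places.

0.062

P = 1/(1+e^{-1.7500}) = 0.8520
P(1−P) = 0.8520 × 0.1480 = 0.1261
I = a² × P(1−P) = 0.7² × 0.1261 = 0.06180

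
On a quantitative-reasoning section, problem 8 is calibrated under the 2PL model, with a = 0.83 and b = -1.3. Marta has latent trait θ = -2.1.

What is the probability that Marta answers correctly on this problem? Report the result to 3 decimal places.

P(θ) = 1 / (1 + exp(−a(θ − b)))
Exponent: 0.83 × (-2.1 − (-1.3)) = -0.6640
1/(1 + e^{0.6640}) = 0.3398

0.340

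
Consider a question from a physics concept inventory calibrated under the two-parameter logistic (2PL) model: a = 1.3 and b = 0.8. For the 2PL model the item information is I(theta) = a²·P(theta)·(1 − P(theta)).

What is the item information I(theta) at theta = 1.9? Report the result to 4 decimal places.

0.2633

P = 1/(1+e^{-1.4300}) = 0.8069
P(1−P) = 0.8069 × 0.1931 = 0.1558
I = a² × P(1−P) = 1.3² × 0.1558 = 0.26332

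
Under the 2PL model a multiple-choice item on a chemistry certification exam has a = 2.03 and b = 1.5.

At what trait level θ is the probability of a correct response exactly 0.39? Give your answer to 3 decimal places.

1.280

P(θ) = 1 / (1 + exp(−a(θ − b)))
logit = ln(0.3900/0.6100) = -0.4473
θ = b + logit/(a) = 1.5 + (-0.4473)/2.0300 = 1.2796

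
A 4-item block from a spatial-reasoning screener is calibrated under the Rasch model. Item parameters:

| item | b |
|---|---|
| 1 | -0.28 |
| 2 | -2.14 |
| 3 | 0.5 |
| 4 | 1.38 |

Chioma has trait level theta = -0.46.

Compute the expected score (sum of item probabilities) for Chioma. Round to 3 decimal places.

P(theta) = 1 / (1 + exp(−(theta − b)))
P_1 = 1/(1+e^{0.1800}) = 0.4551
P_2 = 1/(1+e^{-1.6800}) = 0.8429
P_3 = 1/(1+e^{0.9600}) = 0.2769
P_4 = 1/(1+e^{1.8400}) = 0.1371
E[score] = 0.4551 + 0.8429 + 0.2769 + 0.1371 = 1.7120

1.712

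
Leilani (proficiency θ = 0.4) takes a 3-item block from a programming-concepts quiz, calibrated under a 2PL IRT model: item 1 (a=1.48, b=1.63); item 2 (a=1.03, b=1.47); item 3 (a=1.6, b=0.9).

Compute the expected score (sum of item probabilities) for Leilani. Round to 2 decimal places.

P(θ) = 1 / (1 + exp(−a(θ − b)))
P_1 = 1/(1+e^{1.8204}) = 0.1394
P_2 = 1/(1+e^{1.1021}) = 0.2493
P_3 = 1/(1+e^{0.8000}) = 0.3100
E[score] = 0.1394 + 0.2493 + 0.3100 = 0.6988

0.70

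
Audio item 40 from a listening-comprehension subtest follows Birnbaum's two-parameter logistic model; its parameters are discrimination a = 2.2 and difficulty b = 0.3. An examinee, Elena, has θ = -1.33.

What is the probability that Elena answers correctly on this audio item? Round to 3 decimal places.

P(θ) = 1 / (1 + exp(−a(θ − b)))
Exponent: 2.2 × (-1.33 − 0.3) = -3.5860
1/(1 + e^{3.5860}) = 0.0270

0.027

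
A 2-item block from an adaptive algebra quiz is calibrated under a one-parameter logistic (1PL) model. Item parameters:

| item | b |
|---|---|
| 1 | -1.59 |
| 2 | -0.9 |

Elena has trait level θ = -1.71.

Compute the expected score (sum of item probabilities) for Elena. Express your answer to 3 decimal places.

0.778

P(θ) = 1 / (1 + exp(−(θ − b)))
P_1 = 1/(1+e^{0.1200}) = 0.4700
P_2 = 1/(1+e^{0.8100}) = 0.3079
E[score] = 0.4700 + 0.3079 = 0.7779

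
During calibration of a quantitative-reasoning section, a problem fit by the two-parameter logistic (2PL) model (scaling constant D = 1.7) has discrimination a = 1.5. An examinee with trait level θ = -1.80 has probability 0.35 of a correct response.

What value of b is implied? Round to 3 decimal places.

-1.557

P(θ) = 1 / (1 + exp(−D·a(θ − b)))
logit(0.35) = ln(0.35/0.65) = -0.6190
b = θ − logit/(1.7·a) = -1.80 − (-0.6190)/2.5500 = -1.5572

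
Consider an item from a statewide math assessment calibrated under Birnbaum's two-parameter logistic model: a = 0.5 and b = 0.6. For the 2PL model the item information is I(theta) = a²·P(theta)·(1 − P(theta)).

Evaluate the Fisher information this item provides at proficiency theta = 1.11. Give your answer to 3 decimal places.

0.061

P = 1/(1+e^{-0.2550}) = 0.5634
P(1−P) = 0.5634 × 0.4366 = 0.2460
I = a² × P(1−P) = 0.5² × 0.2460 = 0.06149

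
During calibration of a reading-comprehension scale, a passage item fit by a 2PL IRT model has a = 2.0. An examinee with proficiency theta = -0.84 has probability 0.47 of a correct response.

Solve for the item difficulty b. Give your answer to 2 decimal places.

-0.78

P(theta) = 1 / (1 + exp(−a(theta − b)))
logit(0.47) = ln(0.47/0.53) = -0.1201
b = theta − logit/(a) = -0.84 − (-0.1201)/2.0000 = -0.7799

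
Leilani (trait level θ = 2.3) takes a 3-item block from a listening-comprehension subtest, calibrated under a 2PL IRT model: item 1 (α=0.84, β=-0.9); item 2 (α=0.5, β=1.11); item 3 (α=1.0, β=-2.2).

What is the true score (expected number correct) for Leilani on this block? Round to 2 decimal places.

P(θ) = 1 / (1 + exp(−α(θ − β)))
P_1 = 1/(1+e^{-2.6880}) = 0.9363
P_2 = 1/(1+e^{-0.5950}) = 0.6445
P_3 = 1/(1+e^{-4.5000}) = 0.9890
E[score] = 0.9363 + 0.6445 + 0.9890 = 2.5698

2.57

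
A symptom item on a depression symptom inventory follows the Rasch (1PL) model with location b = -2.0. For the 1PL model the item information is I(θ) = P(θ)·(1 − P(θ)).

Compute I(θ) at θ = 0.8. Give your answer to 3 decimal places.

P = 1/(1+e^{-2.8000}) = 0.9427
P(1−P) = 0.9427 × 0.0573 = 0.0540
I = P(1−P) = 0.05404

0.054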